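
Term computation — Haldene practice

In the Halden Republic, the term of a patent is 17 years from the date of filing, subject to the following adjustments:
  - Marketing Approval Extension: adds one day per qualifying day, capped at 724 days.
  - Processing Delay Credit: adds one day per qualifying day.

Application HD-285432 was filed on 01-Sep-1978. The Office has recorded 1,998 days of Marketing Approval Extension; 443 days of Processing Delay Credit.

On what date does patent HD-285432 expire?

Base term: filing date + 17 years → 1 September 1995.
Marketing Approval Extension: 1998 days claimed exceeds the 724-day cap, so +724 days → 25 August 1997.
Processing Delay Credit: +443 days → 11 November 1998.

1998-11-11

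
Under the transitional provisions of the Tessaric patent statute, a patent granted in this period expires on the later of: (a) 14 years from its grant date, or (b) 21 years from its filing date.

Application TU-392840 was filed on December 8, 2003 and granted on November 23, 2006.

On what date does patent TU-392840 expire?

(a) grant + 14 years → 23 November 2020.
(b) filing + 21 years → 8 December 2024.
Later of the two: 8 December 2024.

December 8, 2024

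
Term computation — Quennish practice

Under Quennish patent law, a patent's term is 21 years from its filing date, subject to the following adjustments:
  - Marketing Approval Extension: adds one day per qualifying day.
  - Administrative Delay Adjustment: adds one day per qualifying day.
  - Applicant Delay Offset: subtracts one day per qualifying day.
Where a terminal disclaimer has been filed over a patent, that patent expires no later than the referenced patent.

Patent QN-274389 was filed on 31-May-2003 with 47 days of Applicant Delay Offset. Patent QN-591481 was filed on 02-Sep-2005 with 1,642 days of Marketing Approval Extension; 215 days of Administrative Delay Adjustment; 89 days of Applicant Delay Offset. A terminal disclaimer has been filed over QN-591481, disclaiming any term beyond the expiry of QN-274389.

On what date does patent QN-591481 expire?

Natural term of QN-591481:
  Base: filing + 21 years → 2 September 2026.
  Marketing Approval Extension: +1642 days → 2 March 2031.
  Administrative Delay Adjustment: +215 days → 3 October 2031.
  Applicant Delay Offset: −89 days → 6 July 2031.
Expiry of referenced patent QN-274389:
  Base: filing + 21 years → 31 May 2024.
  Applicant Delay Offset: −47 days → 14 April 2024.
Terminal disclaimer: QN-591481 expires on the earlier of 6 July 2031 and 14 April 2024.

2024-04-14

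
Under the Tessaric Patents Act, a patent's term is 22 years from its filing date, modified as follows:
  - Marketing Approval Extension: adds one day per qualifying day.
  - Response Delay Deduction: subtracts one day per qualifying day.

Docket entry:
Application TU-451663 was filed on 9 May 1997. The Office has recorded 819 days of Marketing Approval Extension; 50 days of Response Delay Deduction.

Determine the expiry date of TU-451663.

Base term: filing date + 22 years → 9 May 2019.
Marketing Approval Extension: +819 days → 5 August 2021.
Response Delay Deduction: −50 days → 16 June 2021.

2021-06-16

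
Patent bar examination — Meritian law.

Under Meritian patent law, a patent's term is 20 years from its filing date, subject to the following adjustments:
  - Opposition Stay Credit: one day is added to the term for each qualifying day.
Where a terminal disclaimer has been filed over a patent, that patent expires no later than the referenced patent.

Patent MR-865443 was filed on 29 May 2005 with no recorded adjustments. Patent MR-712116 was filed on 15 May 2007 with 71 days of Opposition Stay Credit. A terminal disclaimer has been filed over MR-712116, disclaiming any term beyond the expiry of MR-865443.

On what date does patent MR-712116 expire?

May 29, 2025

Natural term of MR-712116:
  Base: filing + 20 years → 15 May 2027.
  Opposition Stay Credit: +71 days → 25 July 2027.
Expiry of referenced patent MR-865443:
  Base: filing + 20 years → 29 May 2025.
Terminal disclaimer: MR-712116 expires on the earlier of 25 July 2027 and 29 May 2025.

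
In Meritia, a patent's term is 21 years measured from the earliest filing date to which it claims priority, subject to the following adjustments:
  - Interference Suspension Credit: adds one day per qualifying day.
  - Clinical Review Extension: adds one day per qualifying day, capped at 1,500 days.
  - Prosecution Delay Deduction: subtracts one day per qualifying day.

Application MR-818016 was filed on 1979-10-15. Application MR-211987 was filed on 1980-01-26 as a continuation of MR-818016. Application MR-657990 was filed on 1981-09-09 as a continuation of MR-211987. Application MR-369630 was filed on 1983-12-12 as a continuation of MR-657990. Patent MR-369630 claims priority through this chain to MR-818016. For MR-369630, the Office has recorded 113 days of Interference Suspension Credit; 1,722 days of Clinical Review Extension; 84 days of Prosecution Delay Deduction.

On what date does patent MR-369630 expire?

2004-12-22

Earliest priority filing: 15 October 1979.
Base term: 15 October 1979 + 21 years → 15 October 2000.
Interference Suspension Credit: +113 days → 5 February 2001.
Clinical Review Extension: 1722 days claimed exceeds the 1500-day cap, so +1500 days → 16 March 2005.
Prosecution Delay Deduction: −84 days → 22 December 2004.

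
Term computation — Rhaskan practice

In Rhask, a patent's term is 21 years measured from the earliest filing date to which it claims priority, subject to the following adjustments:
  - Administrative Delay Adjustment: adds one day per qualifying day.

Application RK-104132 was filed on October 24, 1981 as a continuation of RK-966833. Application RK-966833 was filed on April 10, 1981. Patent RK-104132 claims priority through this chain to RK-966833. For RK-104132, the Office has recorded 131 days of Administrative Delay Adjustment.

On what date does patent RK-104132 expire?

August 19, 2002

Earliest priority filing: 10 April 1981.
Base term: 10 April 1981 + 21 years → 10 April 2002.
Administrative Delay Adjustment: +131 days → 19 August 2002.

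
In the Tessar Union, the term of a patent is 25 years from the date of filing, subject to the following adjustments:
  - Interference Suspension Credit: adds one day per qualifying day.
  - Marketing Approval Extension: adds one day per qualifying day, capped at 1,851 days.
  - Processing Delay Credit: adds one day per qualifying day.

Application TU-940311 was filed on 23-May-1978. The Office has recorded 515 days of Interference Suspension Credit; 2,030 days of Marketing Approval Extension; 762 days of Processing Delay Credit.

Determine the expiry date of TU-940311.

2011-12-15

Base term: filing date + 25 years → 23 May 2003.
Interference Suspension Credit: +515 days → 19 October 2004.
Marketing Approval Extension: 2030 days claimed exceeds the 1851-day cap, so +1851 days → 13 November 2009.
Processing Delay Credit: +762 days → 15 December 2011.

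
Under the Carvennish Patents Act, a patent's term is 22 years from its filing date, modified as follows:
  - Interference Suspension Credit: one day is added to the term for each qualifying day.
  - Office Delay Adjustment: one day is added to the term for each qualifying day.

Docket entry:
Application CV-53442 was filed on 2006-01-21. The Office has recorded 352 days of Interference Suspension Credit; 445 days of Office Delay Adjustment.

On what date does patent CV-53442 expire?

2030-03-28

Base term: filing date + 22 years → 21 January 2028.
Interference Suspension Credit: +352 days → 7 January 2029.
Office Delay Adjustment: +445 days → 28 March 2030.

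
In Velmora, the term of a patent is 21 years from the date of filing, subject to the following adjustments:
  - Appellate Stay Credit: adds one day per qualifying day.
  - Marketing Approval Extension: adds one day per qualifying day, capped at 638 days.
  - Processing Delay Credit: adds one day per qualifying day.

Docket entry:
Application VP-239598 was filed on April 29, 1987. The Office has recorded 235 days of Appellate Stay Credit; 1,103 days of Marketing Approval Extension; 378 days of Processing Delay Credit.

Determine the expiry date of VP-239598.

2011-10-02

Base term: filing date + 21 years → 29 April 2008.
Appellate Stay Credit: +235 days → 20 December 2008.
Marketing Approval Extension: 1103 days claimed exceeds the 638-day cap, so +638 days → 19 September 2010.
Processing Delay Credit: +378 days → 2 October 2011.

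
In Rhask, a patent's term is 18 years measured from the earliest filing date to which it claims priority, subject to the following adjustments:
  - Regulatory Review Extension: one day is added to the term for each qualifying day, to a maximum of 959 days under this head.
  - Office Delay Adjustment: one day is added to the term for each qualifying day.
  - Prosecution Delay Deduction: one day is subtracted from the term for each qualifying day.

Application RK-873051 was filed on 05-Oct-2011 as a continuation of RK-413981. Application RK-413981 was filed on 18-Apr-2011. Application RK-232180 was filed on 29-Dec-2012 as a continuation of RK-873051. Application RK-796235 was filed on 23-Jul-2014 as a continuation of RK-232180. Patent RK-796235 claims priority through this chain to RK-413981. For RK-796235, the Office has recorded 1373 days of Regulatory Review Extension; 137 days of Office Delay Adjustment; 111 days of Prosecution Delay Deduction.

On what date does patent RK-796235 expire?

Earliest priority filing: 18 April 2011.
Base term: 18 April 2011 + 18 years → 18 April 2029.
Regulatory Review Extension: 1373 days claimed exceeds the 959-day cap, so +959 days → 3 December 2031.
Office Delay Adjustment: +137 days → 18 April 2032.
Prosecution Delay Deduction: −111 days → 29 December 2031.

December 29, 2031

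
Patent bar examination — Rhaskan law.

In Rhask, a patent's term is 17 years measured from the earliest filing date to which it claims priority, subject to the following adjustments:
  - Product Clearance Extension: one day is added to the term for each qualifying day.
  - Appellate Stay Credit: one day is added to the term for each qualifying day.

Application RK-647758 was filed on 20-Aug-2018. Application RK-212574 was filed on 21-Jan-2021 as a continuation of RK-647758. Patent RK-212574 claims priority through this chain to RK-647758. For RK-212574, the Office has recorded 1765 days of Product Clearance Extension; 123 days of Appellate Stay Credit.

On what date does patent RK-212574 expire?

Earliest priority filing: 20 August 2018.
Base term: 20 August 2018 + 17 years → 20 August 2035.
Product Clearance Extension: +1765 days → 19 June 2040.
Appellate Stay Credit: +123 days → 20 October 2040.

2040-10-20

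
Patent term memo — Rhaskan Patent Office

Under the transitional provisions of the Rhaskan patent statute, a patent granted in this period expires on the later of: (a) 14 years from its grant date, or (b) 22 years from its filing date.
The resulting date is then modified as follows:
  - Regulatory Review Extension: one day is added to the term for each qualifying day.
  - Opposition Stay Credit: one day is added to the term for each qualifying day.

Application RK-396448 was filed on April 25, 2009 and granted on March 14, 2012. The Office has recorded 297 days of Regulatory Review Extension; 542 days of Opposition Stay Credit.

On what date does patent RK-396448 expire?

(a) grant + 14 years → 14 March 2026.
(b) filing + 22 years → 25 April 2031.
Later of the two: 25 April 2031.
Regulatory Review Extension: +297 days → 16 February 2032.
Opposition Stay Credit: +542 days → 11 August 2033.

August 11, 2033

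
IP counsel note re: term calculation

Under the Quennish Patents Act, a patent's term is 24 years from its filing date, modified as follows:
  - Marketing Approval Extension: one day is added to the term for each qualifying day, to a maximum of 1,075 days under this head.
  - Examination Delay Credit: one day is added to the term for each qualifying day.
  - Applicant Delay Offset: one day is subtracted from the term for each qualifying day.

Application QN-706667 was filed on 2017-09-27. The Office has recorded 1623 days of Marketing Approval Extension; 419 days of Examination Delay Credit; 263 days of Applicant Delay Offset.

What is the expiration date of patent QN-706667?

Base term: filing date + 24 years → 27 September 2041.
Marketing Approval Extension: 1623 days claimed exceeds the 1075-day cap, so +1075 days → 6 September 2044.
Examination Delay Credit: +419 days → 30 October 2045.
Applicant Delay Offset: −263 days → 9 February 2045.

February 9, 2045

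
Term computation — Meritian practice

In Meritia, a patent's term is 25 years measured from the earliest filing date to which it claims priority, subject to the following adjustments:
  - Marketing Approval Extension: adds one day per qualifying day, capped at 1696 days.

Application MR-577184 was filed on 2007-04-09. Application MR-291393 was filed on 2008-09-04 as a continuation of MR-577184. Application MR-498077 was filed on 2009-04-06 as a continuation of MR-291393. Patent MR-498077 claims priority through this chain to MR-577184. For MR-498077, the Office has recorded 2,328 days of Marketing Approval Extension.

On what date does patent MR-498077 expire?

2036-11-30

Earliest priority filing: 9 April 2007.
Base term: 9 April 2007 + 25 years → 9 April 2032.
Marketing Approval Extension: 2328 days claimed exceeds the 1696-day cap, so +1696 days → 30 November 2036.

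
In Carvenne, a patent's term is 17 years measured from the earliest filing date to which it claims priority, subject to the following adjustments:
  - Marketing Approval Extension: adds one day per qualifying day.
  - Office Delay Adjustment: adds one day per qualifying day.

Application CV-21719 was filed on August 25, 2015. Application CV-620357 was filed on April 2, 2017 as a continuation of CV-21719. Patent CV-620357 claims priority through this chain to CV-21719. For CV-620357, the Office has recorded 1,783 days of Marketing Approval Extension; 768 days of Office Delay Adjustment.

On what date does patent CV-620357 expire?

2039-08-20

Earliest priority filing: 25 August 2015.
Base term: 25 August 2015 + 17 years → 25 August 2032.
Marketing Approval Extension: +1783 days → 13 July 2037.
Office Delay Adjustment: +768 days → 20 August 2039.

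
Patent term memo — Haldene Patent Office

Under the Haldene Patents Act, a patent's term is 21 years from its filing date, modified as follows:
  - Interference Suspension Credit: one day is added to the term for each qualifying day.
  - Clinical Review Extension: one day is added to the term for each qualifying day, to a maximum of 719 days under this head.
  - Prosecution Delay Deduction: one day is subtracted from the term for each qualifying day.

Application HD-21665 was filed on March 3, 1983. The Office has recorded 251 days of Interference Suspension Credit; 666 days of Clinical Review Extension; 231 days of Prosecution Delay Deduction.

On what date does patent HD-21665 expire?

January 18, 2006

Base term: filing date + 21 years → 3 March 2004.
Interference Suspension Credit: +251 days → 9 November 2004.
Clinical Review Extension: 666 days (within the 719-day cap) → +666 days → 6 September 2006.
Prosecution Delay Deduction: −231 days → 18 January 2006.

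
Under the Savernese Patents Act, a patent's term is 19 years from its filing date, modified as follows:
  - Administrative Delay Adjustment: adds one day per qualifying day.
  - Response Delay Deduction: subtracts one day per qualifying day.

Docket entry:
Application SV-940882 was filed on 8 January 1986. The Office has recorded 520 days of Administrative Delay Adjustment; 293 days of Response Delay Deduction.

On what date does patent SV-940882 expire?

2005-08-23

Base term: filing date + 19 years → 8 January 2005.
Administrative Delay Adjustment: +520 days → 12 June 2006.
Response Delay Deduction: −293 days → 23 August 2005.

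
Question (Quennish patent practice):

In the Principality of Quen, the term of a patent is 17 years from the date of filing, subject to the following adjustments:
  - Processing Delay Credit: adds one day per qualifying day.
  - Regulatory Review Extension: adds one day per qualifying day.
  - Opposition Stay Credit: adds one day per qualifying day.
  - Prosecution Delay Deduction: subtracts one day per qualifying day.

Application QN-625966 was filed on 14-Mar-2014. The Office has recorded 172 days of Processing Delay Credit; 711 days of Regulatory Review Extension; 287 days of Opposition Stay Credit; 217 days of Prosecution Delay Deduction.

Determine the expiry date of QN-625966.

Base term: filing date + 17 years → 14 March 2031.
Processing Delay Credit: +172 days → 2 September 2031.
Regulatory Review Extension: +711 days → 13 August 2033.
Opposition Stay Credit: +287 days → 27 May 2034.
Prosecution Delay Deduction: −217 days → 22 October 2033.

October 22, 2033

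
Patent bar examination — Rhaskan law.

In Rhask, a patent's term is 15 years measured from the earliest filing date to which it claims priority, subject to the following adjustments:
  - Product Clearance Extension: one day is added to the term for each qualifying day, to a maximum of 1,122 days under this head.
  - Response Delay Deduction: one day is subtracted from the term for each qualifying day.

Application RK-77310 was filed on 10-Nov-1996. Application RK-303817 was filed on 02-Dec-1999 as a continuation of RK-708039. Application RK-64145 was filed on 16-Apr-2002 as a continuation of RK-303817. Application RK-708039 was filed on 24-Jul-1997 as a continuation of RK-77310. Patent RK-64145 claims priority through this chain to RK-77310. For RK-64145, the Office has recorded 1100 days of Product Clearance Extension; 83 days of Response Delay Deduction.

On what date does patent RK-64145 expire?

2014-08-23

Earliest priority filing: 10 November 1996.
Base term: 10 November 1996 + 15 years → 10 November 2011.
Product Clearance Extension: 1100 days (within the 1122-day cap) → +1100 days → 14 November 2014.
Response Delay Deduction: −83 days → 23 August 2014.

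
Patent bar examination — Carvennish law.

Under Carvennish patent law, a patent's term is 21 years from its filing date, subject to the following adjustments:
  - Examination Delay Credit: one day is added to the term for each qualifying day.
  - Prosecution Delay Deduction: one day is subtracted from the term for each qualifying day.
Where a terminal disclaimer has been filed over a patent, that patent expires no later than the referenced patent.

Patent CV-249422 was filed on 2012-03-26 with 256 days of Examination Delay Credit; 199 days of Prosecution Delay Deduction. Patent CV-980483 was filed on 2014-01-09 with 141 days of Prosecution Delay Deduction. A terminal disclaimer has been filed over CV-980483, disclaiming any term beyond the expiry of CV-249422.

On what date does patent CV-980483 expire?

May 22, 2033

Natural term of CV-980483:
  Base: filing + 21 years → 9 January 2035.
  Prosecution Delay Deduction: −141 days → 21 August 2034.
Expiry of referenced patent CV-249422:
  Base: filing + 21 years → 26 March 2033.
  Examination Delay Credit: +256 days → 7 December 2033.
  Prosecution Delay Deduction: −199 days → 22 May 2033.
Terminal disclaimer: CV-980483 expires on the earlier of 21 August 2034 and 22 May 2033.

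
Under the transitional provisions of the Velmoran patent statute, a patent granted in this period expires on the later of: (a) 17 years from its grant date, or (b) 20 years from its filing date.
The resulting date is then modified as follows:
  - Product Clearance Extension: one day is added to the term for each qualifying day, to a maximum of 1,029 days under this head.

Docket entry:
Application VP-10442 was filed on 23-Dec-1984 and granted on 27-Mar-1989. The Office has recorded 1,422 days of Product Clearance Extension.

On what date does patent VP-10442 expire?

(a) grant + 17 years → 27 March 2006.
(b) filing + 20 years → 23 December 2004.
Later of the two: 27 March 2006.
Product Clearance Extension: 1422 days claimed exceeds the 1029-day cap, so +1029 days → 19 January 2009.

2009-01-19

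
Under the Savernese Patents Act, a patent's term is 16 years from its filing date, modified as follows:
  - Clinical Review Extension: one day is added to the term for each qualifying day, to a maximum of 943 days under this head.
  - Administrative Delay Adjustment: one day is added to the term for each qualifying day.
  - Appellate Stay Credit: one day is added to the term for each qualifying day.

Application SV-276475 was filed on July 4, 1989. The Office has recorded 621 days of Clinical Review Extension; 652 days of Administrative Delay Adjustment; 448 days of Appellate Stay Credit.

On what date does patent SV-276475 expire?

2010-03-21

Base term: filing date + 16 years → 4 July 2005.
Clinical Review Extension: 621 days (within the 943-day cap) → +621 days → 17 March 2007.
Administrative Delay Adjustment: +652 days → 28 December 2008.
Appellate Stay Credit: +448 days → 21 March 2010.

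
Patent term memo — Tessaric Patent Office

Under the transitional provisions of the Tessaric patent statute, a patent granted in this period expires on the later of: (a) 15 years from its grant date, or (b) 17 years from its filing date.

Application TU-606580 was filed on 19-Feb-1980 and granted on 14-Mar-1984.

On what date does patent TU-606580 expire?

(a) grant + 15 years → 14 March 1999.
(b) filing + 17 years → 19 February 1997.
Later of the two: 14 March 1999.

March 14, 1999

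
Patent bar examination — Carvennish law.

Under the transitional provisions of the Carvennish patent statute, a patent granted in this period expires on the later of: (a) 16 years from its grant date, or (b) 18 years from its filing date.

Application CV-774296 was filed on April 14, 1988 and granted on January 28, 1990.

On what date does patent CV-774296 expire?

April 14, 2006

(a) grant + 16 years → 28 January 2006.
(b) filing + 18 years → 14 April 2006.
Later of the two: 14 April 2006.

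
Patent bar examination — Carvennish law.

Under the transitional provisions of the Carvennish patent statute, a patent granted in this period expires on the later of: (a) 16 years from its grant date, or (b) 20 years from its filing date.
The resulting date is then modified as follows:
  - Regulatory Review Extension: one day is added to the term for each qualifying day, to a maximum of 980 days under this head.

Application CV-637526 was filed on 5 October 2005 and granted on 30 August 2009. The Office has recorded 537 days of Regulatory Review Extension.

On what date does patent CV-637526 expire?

(a) grant + 16 years → 30 August 2025.
(b) filing + 20 years → 5 October 2025.
Later of the two: 5 October 2025.
Regulatory Review Extension: 537 days (within the 980-day cap) → +537 days → 26 March 2027.

2027-03-26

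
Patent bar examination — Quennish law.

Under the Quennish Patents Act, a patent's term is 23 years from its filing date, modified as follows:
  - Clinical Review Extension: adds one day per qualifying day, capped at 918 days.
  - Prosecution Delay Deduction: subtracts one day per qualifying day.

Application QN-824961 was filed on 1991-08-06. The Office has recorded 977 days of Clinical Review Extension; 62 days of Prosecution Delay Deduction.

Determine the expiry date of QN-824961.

Base term: filing date + 23 years → 6 August 2014.
Clinical Review Extension: 977 days claimed exceeds the 918-day cap, so +918 days → 9 February 2017.
Prosecution Delay Deduction: −62 days → 9 December 2016.

December 9, 2016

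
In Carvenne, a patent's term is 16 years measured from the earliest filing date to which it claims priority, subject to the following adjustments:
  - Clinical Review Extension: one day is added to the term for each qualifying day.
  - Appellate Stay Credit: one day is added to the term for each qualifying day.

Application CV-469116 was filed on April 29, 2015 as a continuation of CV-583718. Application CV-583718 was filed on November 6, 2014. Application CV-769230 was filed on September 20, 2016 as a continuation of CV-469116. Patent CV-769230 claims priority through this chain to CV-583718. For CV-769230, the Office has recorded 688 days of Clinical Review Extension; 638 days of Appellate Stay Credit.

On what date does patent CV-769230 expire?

June 24, 2034

Earliest priority filing: 6 November 2014.
Base term: 6 November 2014 + 16 years → 6 November 2030.
Clinical Review Extension: +688 days → 24 September 2032.
Appellate Stay Credit: +638 days → 24 June 2034.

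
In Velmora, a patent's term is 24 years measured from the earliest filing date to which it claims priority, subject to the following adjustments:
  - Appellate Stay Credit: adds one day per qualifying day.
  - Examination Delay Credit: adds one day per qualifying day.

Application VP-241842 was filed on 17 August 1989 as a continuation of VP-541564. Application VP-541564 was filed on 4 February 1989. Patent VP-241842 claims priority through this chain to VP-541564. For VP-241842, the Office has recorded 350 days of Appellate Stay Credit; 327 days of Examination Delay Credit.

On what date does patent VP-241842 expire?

Earliest priority filing: 4 February 1989.
Base term: 4 February 1989 + 24 years → 4 February 2013.
Appellate Stay Credit: +350 days → 20 January 2014.
Examination Delay Credit: +327 days → 13 December 2014.

December 13, 2014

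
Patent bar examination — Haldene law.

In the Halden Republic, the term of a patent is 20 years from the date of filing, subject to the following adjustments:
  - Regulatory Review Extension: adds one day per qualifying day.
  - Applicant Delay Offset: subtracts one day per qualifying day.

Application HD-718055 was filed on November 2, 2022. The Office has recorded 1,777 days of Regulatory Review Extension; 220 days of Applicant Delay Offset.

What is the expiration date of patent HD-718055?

February 6, 2047

Base term: filing date + 20 years → 2 November 2042.
Regulatory Review Extension: +1777 days → 14 September 2047.
Applicant Delay Offset: −220 days → 6 February 2047.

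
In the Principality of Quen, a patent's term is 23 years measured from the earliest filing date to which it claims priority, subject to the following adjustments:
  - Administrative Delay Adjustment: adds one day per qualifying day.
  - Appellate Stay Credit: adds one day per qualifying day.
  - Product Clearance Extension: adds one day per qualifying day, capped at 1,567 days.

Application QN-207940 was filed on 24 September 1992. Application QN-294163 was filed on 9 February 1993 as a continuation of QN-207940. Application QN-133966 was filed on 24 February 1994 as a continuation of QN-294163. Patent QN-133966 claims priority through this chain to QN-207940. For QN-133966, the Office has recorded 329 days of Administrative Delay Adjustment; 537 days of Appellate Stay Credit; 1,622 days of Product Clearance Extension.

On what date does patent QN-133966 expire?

Earliest priority filing: 24 September 1992.
Base term: 24 September 1992 + 23 years → 24 September 2015.
Administrative Delay Adjustment: +329 days → 18 August 2016.
Appellate Stay Credit: +537 days → 6 February 2018.
Product Clearance Extension: 1622 days claimed exceeds the 1567-day cap, so +1567 days → 23 May 2022.

May 23, 2022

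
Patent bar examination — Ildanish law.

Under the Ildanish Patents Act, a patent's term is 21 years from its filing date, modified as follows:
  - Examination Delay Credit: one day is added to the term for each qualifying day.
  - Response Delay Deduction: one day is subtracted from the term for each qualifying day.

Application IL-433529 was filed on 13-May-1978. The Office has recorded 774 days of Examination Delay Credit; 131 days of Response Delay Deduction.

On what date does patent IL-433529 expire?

February 14, 2001

Base term: filing date + 21 years → 13 May 1999.
Examination Delay Credit: +774 days → 25 June 2001.
Response Delay Deduction: −131 days → 14 February 2001.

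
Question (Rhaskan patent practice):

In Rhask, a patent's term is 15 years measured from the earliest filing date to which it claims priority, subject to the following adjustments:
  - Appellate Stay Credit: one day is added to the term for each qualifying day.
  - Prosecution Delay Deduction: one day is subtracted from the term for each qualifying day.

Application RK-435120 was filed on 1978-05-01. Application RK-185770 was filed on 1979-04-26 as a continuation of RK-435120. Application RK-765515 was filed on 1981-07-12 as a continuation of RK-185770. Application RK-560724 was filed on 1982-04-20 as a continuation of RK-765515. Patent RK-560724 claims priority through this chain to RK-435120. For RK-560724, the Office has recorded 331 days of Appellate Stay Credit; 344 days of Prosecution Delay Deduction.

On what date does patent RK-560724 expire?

Earliest priority filing: 1 May 1978.
Base term: 1 May 1978 + 15 years → 1 May 1993.
Appellate Stay Credit: +331 days → 28 March 1994.
Prosecution Delay Deduction: −344 days → 18 April 1993.

1993-04-18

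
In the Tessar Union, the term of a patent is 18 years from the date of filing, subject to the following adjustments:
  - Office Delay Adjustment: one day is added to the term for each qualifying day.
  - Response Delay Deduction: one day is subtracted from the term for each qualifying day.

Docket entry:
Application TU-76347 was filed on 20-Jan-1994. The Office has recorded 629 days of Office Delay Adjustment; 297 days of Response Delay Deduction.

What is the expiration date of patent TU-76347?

2012-12-17

Base term: filing date + 18 years → 20 January 2012.
Office Delay Adjustment: +629 days → 10 October 2013.
Response Delay Deduction: −297 days → 17 December 2012.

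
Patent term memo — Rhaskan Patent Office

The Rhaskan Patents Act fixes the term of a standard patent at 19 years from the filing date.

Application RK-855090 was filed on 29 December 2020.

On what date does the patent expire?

December 29, 2039

Filing date + 19 years → 29 December 2039.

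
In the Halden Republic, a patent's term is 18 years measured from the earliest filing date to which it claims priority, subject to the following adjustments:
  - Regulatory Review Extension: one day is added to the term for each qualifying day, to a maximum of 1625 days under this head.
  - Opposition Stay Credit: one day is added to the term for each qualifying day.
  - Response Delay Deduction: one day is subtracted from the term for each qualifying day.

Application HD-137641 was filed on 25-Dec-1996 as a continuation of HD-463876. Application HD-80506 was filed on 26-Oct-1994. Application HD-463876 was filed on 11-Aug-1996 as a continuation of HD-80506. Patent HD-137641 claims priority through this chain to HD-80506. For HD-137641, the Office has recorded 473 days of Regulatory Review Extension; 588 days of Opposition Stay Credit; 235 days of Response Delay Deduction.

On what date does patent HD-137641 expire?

Earliest priority filing: 26 October 1994.
Base term: 26 October 1994 + 18 years → 26 October 2012.
Regulatory Review Extension: 473 days (within the 1625-day cap) → +473 days → 11 February 2014.
Opposition Stay Credit: +588 days → 22 September 2015.
Response Delay Deduction: −235 days → 30 January 2015.

2015-01-30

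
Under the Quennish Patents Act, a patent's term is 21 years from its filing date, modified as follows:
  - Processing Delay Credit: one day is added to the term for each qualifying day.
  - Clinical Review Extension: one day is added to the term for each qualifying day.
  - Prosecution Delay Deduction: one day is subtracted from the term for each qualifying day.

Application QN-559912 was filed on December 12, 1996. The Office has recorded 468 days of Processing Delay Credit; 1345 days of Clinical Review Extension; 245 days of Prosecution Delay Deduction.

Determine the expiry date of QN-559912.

2022-03-29

Base term: filing date + 21 years → 12 December 2017.
Processing Delay Credit: +468 days → 25 March 2019.
Clinical Review Extension: +1345 days → 29 November 2022.
Prosecution Delay Deduction: −245 days → 29 March 2022.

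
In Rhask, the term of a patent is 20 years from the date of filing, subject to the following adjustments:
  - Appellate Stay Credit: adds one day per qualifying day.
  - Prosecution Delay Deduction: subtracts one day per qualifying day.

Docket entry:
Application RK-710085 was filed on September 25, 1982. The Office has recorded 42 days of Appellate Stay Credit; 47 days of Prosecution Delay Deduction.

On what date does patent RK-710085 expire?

2002-09-20

Base term: filing date + 20 years → 25 September 2002.
Appellate Stay Credit: +42 days → 6 November 2002.
Prosecution Delay Deduction: −47 days → 20 September 2002.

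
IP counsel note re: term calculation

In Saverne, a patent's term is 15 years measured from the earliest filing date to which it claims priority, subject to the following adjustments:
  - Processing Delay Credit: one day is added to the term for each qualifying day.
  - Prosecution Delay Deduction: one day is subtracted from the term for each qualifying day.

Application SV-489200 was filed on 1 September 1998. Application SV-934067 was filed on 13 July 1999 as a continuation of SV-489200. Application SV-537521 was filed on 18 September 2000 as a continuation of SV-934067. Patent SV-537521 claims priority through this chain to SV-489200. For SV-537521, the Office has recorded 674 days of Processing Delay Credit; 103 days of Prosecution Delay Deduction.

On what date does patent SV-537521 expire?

March 26, 2015

Earliest priority filing: 1 September 1998.
Base term: 1 September 1998 + 15 years → 1 September 2013.
Processing Delay Credit: +674 days → 7 July 2015.
Prosecution Delay Deduction: −103 days → 26 March 2015.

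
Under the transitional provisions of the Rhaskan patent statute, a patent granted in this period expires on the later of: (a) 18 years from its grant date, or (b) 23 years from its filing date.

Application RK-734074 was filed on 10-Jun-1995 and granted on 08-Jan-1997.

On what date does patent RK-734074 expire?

(a) grant + 18 years → 8 January 2015.
(b) filing + 23 years → 10 June 2018.
Later of the two: 10 June 2018.

2018-06-10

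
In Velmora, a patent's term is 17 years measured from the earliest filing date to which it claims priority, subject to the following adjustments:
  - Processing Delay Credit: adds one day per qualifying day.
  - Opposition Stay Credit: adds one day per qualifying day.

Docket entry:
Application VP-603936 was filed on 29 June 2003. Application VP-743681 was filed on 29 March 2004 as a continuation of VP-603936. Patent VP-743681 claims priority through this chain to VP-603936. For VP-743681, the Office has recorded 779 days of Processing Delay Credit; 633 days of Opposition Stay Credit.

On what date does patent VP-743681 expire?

Earliest priority filing: 29 June 2003.
Base term: 29 June 2003 + 17 years → 29 June 2020.
Processing Delay Credit: +779 days → 17 August 2022.
Opposition Stay Credit: +633 days → 11 May 2024.

May 11, 2024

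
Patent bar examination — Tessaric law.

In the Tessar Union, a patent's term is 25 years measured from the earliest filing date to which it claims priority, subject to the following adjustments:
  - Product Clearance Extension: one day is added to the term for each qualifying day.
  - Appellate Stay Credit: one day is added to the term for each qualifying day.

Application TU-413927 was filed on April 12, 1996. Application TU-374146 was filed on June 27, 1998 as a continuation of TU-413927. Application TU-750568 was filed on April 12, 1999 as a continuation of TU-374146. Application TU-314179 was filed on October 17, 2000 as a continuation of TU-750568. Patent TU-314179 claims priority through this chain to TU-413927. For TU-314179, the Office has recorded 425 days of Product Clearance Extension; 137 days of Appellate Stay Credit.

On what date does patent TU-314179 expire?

Earliest priority filing: 12 April 1996.
Base term: 12 April 1996 + 25 years → 12 April 2021.
Product Clearance Extension: +425 days → 11 June 2022.
Appellate Stay Credit: +137 days → 26 October 2022.

October 26, 2022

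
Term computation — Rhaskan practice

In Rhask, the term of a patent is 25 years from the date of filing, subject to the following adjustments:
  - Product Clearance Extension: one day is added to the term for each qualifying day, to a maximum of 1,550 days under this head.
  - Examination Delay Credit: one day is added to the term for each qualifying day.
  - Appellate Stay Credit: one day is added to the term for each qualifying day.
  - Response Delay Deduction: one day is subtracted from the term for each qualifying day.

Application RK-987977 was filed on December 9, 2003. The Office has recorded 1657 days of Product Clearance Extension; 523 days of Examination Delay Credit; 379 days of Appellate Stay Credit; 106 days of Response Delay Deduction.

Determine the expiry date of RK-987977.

2035-05-13

Base term: filing date + 25 years → 9 December 2028.
Product Clearance Extension: 1657 days claimed exceeds the 1550-day cap, so +1550 days → 8 March 2033.
Examination Delay Credit: +523 days → 13 August 2034.
Appellate Stay Credit: +379 days → 27 August 2035.
Response Delay Deduction: −106 days → 13 May 2035.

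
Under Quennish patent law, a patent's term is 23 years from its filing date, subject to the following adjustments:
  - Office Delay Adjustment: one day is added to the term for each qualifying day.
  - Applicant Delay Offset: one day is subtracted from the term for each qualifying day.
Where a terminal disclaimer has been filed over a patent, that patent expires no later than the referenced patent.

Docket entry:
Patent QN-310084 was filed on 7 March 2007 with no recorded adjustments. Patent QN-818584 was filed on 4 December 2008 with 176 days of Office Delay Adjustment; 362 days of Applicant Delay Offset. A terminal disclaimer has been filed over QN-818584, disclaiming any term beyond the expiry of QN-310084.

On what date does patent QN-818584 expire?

March 7, 2030

Natural term of QN-818584:
  Base: filing + 23 years → 4 December 2031.
  Office Delay Adjustment: +176 days → 28 May 2032.
  Applicant Delay Offset: −362 days → 1 June 2031.
Expiry of referenced patent QN-310084:
  Base: filing + 23 years → 7 March 2030.
Terminal disclaimer: QN-818584 expires on the earlier of 1 June 2031 and 7 March 2030.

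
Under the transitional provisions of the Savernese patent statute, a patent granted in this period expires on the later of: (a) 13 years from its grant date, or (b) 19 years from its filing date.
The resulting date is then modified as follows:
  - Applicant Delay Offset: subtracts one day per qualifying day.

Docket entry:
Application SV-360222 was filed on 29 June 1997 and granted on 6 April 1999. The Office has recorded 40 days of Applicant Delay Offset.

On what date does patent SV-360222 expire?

May 20, 2016

(a) grant + 13 years → 6 April 2012.
(b) filing + 19 years → 29 June 2016.
Later of the two: 29 June 2016.
Applicant Delay Offset: −40 days → 20 May 2016.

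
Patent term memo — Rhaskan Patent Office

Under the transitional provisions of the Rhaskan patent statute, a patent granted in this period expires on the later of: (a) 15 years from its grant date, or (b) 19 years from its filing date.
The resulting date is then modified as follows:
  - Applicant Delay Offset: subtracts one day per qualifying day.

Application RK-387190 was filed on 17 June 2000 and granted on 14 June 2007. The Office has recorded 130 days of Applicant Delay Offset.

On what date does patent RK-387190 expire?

(a) grant + 15 years → 14 June 2022.
(b) filing + 19 years → 17 June 2019.
Later of the two: 14 June 2022.
Applicant Delay Offset: −130 days → 4 February 2022.

February 4, 2022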